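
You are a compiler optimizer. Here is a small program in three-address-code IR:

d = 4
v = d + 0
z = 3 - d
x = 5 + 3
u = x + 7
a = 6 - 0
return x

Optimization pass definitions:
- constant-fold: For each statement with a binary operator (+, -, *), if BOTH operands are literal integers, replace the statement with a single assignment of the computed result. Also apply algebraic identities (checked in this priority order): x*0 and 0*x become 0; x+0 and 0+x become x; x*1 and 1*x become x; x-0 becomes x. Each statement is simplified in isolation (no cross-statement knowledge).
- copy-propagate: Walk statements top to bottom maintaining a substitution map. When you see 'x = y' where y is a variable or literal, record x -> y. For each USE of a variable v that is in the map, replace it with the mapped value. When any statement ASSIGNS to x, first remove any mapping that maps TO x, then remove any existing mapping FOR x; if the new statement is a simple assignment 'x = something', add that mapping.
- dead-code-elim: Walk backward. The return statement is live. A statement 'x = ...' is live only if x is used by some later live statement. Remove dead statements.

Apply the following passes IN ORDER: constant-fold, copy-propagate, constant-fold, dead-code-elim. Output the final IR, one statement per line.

Initial IR:
  d = 4
  v = d + 0
  z = 3 - d
  x = 5 + 3
  u = x + 7
  a = 6 - 0
  return x
After constant-fold (7 stmts):
  d = 4
  v = d
  z = 3 - d
  x = 8
  u = x + 7
  a = 6
  return x
After copy-propagate (7 stmts):
  d = 4
  v = 4
  z = 3 - 4
  x = 8
  u = 8 + 7
  a = 6
  return 8
After constant-fold (7 stmts):
  d = 4
  v = 4
  z = -1
  x = 8
  u = 15
  a = 6
  return 8
After dead-code-elim (1 stmts):
  return 8

Answer: return 8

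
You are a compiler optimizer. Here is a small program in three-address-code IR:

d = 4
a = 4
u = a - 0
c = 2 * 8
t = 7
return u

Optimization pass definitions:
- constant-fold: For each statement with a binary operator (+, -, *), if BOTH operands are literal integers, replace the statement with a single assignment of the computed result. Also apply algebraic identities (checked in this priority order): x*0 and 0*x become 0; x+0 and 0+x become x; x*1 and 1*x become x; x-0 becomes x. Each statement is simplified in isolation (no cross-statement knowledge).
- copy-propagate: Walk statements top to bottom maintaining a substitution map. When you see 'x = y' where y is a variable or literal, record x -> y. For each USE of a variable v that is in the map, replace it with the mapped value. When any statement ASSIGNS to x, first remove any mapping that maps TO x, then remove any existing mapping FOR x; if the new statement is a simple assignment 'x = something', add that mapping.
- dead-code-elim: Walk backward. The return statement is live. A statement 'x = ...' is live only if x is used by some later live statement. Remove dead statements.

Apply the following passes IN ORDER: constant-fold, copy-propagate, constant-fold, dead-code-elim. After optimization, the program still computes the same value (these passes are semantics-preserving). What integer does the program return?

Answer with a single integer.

Initial IR:
  d = 4
  a = 4
  u = a - 0
  c = 2 * 8
  t = 7
  return u
After constant-fold (6 stmts):
  d = 4
  a = 4
  u = a
  c = 16
  t = 7
  return u
After copy-propagate (6 stmts):
  d = 4
  a = 4
  u = 4
  c = 16
  t = 7
  return 4
After constant-fold (6 stmts):
  d = 4
  a = 4
  u = 4
  c = 16
  t = 7
  return 4
After dead-code-elim (1 stmts):
  return 4
Evaluate:
  d = 4  =>  d = 4
  a = 4  =>  a = 4
  u = a - 0  =>  u = 4
  c = 2 * 8  =>  c = 16
  t = 7  =>  t = 7
  return u = 4

Answer: 4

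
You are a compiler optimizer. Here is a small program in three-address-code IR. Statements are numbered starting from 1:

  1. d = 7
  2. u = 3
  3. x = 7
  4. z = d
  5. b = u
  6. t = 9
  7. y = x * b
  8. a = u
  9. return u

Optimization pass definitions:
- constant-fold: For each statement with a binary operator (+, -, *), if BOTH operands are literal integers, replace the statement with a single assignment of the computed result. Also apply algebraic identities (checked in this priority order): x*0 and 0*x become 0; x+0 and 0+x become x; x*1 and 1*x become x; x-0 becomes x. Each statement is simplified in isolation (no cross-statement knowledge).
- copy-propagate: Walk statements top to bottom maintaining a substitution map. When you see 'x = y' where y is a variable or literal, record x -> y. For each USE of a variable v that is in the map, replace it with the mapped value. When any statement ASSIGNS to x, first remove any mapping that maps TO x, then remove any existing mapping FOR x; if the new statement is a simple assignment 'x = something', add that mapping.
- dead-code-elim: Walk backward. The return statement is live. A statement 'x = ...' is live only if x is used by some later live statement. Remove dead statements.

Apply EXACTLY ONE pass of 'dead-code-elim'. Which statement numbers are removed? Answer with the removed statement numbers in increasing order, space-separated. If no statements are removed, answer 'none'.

Answer: 1 3 4 5 6 7 8

Derivation:
Backward liveness scan:
Stmt 1 'd = 7': DEAD (d not in live set [])
Stmt 2 'u = 3': KEEP (u is live); live-in = []
Stmt 3 'x = 7': DEAD (x not in live set ['u'])
Stmt 4 'z = d': DEAD (z not in live set ['u'])
Stmt 5 'b = u': DEAD (b not in live set ['u'])
Stmt 6 't = 9': DEAD (t not in live set ['u'])
Stmt 7 'y = x * b': DEAD (y not in live set ['u'])
Stmt 8 'a = u': DEAD (a not in live set ['u'])
Stmt 9 'return u': KEEP (return); live-in = ['u']
Removed statement numbers: [1, 3, 4, 5, 6, 7, 8]
Surviving IR:
  u = 3
  return u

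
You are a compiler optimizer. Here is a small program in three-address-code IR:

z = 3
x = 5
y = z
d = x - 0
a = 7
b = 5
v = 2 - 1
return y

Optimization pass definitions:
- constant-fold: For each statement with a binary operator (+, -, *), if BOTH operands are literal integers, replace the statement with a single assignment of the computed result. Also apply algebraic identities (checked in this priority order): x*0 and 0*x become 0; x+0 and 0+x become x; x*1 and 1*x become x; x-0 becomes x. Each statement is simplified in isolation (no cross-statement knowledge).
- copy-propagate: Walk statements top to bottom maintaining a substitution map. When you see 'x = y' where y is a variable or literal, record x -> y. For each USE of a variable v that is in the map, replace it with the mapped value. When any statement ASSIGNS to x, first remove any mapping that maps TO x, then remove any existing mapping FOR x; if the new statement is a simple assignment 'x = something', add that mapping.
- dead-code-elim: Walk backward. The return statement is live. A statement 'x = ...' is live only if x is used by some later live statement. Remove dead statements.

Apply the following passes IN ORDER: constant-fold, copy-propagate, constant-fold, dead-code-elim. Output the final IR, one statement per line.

Initial IR:
  z = 3
  x = 5
  y = z
  d = x - 0
  a = 7
  b = 5
  v = 2 - 1
  return y
After constant-fold (8 stmts):
  z = 3
  x = 5
  y = z
  d = x
  a = 7
  b = 5
  v = 1
  return y
After copy-propagate (8 stmts):
  z = 3
  x = 5
  y = 3
  d = 5
  a = 7
  b = 5
  v = 1
  return 3
After constant-fold (8 stmts):
  z = 3
  x = 5
  y = 3
  d = 5
  a = 7
  b = 5
  v = 1
  return 3
After dead-code-elim (1 stmts):
  return 3

Answer: return 3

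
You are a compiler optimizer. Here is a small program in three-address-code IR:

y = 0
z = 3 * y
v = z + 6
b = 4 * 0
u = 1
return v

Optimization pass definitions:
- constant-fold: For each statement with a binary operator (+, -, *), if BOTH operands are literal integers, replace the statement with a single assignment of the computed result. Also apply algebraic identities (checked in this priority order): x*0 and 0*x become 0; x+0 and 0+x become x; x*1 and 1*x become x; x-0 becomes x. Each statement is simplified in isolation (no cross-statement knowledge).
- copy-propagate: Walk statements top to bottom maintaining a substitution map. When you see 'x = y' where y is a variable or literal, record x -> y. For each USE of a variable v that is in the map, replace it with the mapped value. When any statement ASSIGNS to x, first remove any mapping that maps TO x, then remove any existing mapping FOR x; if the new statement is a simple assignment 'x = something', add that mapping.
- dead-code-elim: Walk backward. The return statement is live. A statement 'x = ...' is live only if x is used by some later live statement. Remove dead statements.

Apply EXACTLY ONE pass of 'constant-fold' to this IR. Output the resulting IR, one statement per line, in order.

Applying constant-fold statement-by-statement:
  [1] y = 0  (unchanged)
  [2] z = 3 * y  (unchanged)
  [3] v = z + 6  (unchanged)
  [4] b = 4 * 0  -> b = 0
  [5] u = 1  (unchanged)
  [6] return v  (unchanged)
Result (6 stmts):
  y = 0
  z = 3 * y
  v = z + 6
  b = 0
  u = 1
  return v

Answer: y = 0
z = 3 * y
v = z + 6
b = 0
u = 1
return v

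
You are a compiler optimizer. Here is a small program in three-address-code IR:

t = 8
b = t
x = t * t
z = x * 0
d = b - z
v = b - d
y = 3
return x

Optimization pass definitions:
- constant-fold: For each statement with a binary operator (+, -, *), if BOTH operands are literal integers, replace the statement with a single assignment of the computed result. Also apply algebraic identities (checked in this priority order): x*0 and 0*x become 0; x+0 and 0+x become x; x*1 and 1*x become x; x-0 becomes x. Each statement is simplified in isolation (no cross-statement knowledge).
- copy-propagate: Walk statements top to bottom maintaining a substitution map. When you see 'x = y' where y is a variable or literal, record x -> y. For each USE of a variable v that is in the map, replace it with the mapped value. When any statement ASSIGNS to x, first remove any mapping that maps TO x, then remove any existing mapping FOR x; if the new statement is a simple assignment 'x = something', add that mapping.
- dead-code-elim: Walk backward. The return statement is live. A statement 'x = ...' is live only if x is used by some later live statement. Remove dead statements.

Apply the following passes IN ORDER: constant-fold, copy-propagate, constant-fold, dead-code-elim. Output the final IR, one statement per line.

Answer: x = 64
return x

Derivation:
Initial IR:
  t = 8
  b = t
  x = t * t
  z = x * 0
  d = b - z
  v = b - d
  y = 3
  return x
After constant-fold (8 stmts):
  t = 8
  b = t
  x = t * t
  z = 0
  d = b - z
  v = b - d
  y = 3
  return x
After copy-propagate (8 stmts):
  t = 8
  b = 8
  x = 8 * 8
  z = 0
  d = 8 - 0
  v = 8 - d
  y = 3
  return x
After constant-fold (8 stmts):
  t = 8
  b = 8
  x = 64
  z = 0
  d = 8
  v = 8 - d
  y = 3
  return x
After dead-code-elim (2 stmts):
  x = 64
  return x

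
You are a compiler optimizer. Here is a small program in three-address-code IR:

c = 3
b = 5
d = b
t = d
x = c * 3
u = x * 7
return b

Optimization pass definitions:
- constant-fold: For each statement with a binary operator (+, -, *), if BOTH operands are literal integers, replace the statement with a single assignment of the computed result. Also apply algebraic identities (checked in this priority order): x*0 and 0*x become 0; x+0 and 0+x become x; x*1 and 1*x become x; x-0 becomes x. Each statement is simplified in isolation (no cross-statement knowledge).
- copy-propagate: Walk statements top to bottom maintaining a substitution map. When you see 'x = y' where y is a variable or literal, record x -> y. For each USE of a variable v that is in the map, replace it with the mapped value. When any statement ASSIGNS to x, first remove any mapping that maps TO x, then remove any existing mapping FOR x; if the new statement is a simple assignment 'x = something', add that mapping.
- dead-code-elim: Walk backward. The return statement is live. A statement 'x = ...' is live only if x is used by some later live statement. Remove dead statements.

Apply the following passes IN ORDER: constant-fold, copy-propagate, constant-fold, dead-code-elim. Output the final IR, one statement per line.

Initial IR:
  c = 3
  b = 5
  d = b
  t = d
  x = c * 3
  u = x * 7
  return b
After constant-fold (7 stmts):
  c = 3
  b = 5
  d = b
  t = d
  x = c * 3
  u = x * 7
  return b
After copy-propagate (7 stmts):
  c = 3
  b = 5
  d = 5
  t = 5
  x = 3 * 3
  u = x * 7
  return 5
After constant-fold (7 stmts):
  c = 3
  b = 5
  d = 5
  t = 5
  x = 9
  u = x * 7
  return 5
After dead-code-elim (1 stmts):
  return 5

Answer: return 5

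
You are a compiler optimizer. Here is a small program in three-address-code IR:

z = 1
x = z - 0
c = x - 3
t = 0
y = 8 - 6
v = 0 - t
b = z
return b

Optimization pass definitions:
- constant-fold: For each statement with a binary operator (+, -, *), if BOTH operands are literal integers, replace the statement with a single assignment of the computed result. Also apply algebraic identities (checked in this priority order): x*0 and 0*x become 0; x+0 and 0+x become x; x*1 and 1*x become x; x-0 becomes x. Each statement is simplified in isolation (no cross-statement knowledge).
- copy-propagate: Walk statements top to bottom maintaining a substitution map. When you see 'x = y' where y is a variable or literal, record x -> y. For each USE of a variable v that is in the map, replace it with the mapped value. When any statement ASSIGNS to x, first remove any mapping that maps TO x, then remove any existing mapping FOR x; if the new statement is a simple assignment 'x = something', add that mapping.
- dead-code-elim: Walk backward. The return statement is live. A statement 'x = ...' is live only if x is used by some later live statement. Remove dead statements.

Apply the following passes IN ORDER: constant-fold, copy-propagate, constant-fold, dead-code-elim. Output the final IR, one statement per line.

Initial IR:
  z = 1
  x = z - 0
  c = x - 3
  t = 0
  y = 8 - 6
  v = 0 - t
  b = z
  return b
After constant-fold (8 stmts):
  z = 1
  x = z
  c = x - 3
  t = 0
  y = 2
  v = 0 - t
  b = z
  return b
After copy-propagate (8 stmts):
  z = 1
  x = 1
  c = 1 - 3
  t = 0
  y = 2
  v = 0 - 0
  b = 1
  return 1
After constant-fold (8 stmts):
  z = 1
  x = 1
  c = -2
  t = 0
  y = 2
  v = 0
  b = 1
  return 1
After dead-code-elim (1 stmts):
  return 1

Answer: return 1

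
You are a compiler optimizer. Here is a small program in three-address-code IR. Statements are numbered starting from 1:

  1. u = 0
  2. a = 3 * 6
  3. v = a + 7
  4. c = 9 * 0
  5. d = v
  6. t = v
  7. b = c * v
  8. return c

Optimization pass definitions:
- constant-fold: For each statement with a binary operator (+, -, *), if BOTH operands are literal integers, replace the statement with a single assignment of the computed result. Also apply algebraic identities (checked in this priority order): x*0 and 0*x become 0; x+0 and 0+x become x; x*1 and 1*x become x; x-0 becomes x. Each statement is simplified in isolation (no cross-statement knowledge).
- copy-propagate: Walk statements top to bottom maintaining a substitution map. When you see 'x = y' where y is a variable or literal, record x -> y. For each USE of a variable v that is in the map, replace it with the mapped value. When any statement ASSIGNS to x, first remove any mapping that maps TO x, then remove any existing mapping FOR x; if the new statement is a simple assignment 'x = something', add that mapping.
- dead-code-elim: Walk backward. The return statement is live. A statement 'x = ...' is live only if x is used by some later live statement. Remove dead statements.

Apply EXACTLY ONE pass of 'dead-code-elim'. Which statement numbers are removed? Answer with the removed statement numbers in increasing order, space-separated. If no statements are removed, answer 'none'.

Answer: 1 2 3 5 6 7

Derivation:
Backward liveness scan:
Stmt 1 'u = 0': DEAD (u not in live set [])
Stmt 2 'a = 3 * 6': DEAD (a not in live set [])
Stmt 3 'v = a + 7': DEAD (v not in live set [])
Stmt 4 'c = 9 * 0': KEEP (c is live); live-in = []
Stmt 5 'd = v': DEAD (d not in live set ['c'])
Stmt 6 't = v': DEAD (t not in live set ['c'])
Stmt 7 'b = c * v': DEAD (b not in live set ['c'])
Stmt 8 'return c': KEEP (return); live-in = ['c']
Removed statement numbers: [1, 2, 3, 5, 6, 7]
Surviving IR:
  c = 9 * 0
  return c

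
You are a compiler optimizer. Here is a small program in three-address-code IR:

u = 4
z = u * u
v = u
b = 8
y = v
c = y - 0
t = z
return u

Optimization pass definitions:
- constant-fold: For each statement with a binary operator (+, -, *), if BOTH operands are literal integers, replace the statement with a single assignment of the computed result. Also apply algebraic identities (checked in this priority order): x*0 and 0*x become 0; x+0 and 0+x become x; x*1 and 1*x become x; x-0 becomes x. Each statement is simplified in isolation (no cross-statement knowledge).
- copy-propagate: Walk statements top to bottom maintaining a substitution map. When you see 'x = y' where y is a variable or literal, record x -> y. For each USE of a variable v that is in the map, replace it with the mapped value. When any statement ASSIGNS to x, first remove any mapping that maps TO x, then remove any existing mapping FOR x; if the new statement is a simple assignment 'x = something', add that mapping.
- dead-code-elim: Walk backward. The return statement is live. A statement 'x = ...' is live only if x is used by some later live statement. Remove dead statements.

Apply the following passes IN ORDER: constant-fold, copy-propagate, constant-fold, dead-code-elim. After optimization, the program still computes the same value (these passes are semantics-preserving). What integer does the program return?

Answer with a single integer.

Initial IR:
  u = 4
  z = u * u
  v = u
  b = 8
  y = v
  c = y - 0
  t = z
  return u
After constant-fold (8 stmts):
  u = 4
  z = u * u
  v = u
  b = 8
  y = v
  c = y
  t = z
  return u
After copy-propagate (8 stmts):
  u = 4
  z = 4 * 4
  v = 4
  b = 8
  y = 4
  c = 4
  t = z
  return 4
After constant-fold (8 stmts):
  u = 4
  z = 16
  v = 4
  b = 8
  y = 4
  c = 4
  t = z
  return 4
After dead-code-elim (1 stmts):
  return 4
Evaluate:
  u = 4  =>  u = 4
  z = u * u  =>  z = 16
  v = u  =>  v = 4
  b = 8  =>  b = 8
  y = v  =>  y = 4
  c = y - 0  =>  c = 4
  t = z  =>  t = 16
  return u = 4

Answer: 4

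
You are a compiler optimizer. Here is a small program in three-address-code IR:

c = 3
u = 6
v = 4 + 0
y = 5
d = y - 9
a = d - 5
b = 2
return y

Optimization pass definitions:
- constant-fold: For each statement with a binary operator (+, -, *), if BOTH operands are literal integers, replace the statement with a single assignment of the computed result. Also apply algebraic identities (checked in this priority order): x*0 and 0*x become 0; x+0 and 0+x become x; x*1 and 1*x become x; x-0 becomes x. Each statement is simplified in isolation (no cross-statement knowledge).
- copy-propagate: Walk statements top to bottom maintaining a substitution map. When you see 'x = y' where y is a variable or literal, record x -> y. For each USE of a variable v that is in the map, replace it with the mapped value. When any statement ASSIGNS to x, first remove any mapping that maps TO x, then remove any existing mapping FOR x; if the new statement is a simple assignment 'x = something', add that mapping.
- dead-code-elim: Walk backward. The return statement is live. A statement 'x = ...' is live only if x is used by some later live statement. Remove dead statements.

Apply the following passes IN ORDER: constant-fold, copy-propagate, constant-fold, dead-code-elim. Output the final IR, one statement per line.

Answer: return 5

Derivation:
Initial IR:
  c = 3
  u = 6
  v = 4 + 0
  y = 5
  d = y - 9
  a = d - 5
  b = 2
  return y
After constant-fold (8 stmts):
  c = 3
  u = 6
  v = 4
  y = 5
  d = y - 9
  a = d - 5
  b = 2
  return y
After copy-propagate (8 stmts):
  c = 3
  u = 6
  v = 4
  y = 5
  d = 5 - 9
  a = d - 5
  b = 2
  return 5
After constant-fold (8 stmts):
  c = 3
  u = 6
  v = 4
  y = 5
  d = -4
  a = d - 5
  b = 2
  return 5
After dead-code-elim (1 stmts):
  return 5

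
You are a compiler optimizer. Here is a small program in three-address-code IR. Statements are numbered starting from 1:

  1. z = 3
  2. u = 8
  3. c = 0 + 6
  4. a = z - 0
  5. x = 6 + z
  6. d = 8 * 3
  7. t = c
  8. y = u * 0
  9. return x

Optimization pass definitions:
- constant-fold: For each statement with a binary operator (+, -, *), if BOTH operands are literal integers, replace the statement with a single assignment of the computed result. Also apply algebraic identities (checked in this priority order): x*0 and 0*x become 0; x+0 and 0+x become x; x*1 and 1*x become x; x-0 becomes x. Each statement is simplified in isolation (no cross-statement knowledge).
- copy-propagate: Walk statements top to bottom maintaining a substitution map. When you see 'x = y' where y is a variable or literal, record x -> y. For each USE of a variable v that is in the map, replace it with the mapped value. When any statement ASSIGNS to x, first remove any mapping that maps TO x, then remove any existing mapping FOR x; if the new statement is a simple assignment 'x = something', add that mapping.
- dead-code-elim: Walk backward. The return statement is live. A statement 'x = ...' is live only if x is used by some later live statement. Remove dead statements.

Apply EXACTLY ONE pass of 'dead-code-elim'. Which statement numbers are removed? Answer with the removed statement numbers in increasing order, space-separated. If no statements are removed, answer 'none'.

Answer: 2 3 4 6 7 8

Derivation:
Backward liveness scan:
Stmt 1 'z = 3': KEEP (z is live); live-in = []
Stmt 2 'u = 8': DEAD (u not in live set ['z'])
Stmt 3 'c = 0 + 6': DEAD (c not in live set ['z'])
Stmt 4 'a = z - 0': DEAD (a not in live set ['z'])
Stmt 5 'x = 6 + z': KEEP (x is live); live-in = ['z']
Stmt 6 'd = 8 * 3': DEAD (d not in live set ['x'])
Stmt 7 't = c': DEAD (t not in live set ['x'])
Stmt 8 'y = u * 0': DEAD (y not in live set ['x'])
Stmt 9 'return x': KEEP (return); live-in = ['x']
Removed statement numbers: [2, 3, 4, 6, 7, 8]
Surviving IR:
  z = 3
  x = 6 + z
  return x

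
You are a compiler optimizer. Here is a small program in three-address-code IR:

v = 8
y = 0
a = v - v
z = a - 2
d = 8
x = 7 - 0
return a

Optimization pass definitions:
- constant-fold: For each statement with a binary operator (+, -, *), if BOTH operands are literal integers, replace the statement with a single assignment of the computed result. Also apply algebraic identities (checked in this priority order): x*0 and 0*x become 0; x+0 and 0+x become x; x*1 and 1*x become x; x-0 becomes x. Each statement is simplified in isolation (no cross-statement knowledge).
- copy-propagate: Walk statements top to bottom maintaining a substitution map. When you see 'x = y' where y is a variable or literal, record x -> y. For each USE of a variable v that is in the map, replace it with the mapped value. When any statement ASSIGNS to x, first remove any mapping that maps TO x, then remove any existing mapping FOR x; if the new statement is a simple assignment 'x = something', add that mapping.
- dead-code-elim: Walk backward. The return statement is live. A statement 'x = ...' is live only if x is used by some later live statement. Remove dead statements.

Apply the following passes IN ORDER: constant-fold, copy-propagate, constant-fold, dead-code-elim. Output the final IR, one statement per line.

Answer: a = 0
return a

Derivation:
Initial IR:
  v = 8
  y = 0
  a = v - v
  z = a - 2
  d = 8
  x = 7 - 0
  return a
After constant-fold (7 stmts):
  v = 8
  y = 0
  a = v - v
  z = a - 2
  d = 8
  x = 7
  return a
After copy-propagate (7 stmts):
  v = 8
  y = 0
  a = 8 - 8
  z = a - 2
  d = 8
  x = 7
  return a
After constant-fold (7 stmts):
  v = 8
  y = 0
  a = 0
  z = a - 2
  d = 8
  x = 7
  return a
After dead-code-elim (2 stmts):
  a = 0
  return a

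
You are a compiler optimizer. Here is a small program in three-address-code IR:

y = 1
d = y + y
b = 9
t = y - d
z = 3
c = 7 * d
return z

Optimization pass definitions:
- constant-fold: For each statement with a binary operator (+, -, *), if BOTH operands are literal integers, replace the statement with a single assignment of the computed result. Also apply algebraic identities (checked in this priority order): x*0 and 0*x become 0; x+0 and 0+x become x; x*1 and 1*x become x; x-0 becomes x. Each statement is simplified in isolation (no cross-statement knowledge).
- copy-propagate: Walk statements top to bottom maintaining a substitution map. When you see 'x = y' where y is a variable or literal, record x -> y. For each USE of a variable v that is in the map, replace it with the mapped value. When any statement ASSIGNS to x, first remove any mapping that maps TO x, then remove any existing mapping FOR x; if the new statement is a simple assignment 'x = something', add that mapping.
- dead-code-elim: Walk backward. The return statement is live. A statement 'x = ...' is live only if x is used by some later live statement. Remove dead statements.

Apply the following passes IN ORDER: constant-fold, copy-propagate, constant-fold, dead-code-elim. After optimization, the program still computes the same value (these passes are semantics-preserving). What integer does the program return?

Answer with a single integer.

Answer: 3

Derivation:
Initial IR:
  y = 1
  d = y + y
  b = 9
  t = y - d
  z = 3
  c = 7 * d
  return z
After constant-fold (7 stmts):
  y = 1
  d = y + y
  b = 9
  t = y - d
  z = 3
  c = 7 * d
  return z
After copy-propagate (7 stmts):
  y = 1
  d = 1 + 1
  b = 9
  t = 1 - d
  z = 3
  c = 7 * d
  return 3
After constant-fold (7 stmts):
  y = 1
  d = 2
  b = 9
  t = 1 - d
  z = 3
  c = 7 * d
  return 3
After dead-code-elim (1 stmts):
  return 3
Evaluate:
  y = 1  =>  y = 1
  d = y + y  =>  d = 2
  b = 9  =>  b = 9
  t = y - d  =>  t = -1
  z = 3  =>  z = 3
  c = 7 * d  =>  c = 14
  return z = 3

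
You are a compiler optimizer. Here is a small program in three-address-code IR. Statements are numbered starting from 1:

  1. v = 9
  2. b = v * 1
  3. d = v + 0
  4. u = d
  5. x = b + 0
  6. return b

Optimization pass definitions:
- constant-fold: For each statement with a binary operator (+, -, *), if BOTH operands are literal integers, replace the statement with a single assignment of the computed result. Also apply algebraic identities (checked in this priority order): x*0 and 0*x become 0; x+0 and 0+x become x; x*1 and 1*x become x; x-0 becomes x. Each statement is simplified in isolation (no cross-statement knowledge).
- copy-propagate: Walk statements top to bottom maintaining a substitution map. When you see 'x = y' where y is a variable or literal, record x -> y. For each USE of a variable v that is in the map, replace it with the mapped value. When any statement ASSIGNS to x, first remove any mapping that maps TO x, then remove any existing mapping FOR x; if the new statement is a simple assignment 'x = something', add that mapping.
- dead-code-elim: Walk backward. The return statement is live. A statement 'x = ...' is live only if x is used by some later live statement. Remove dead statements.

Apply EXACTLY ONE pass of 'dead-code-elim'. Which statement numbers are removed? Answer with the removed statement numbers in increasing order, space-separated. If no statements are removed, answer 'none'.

Backward liveness scan:
Stmt 1 'v = 9': KEEP (v is live); live-in = []
Stmt 2 'b = v * 1': KEEP (b is live); live-in = ['v']
Stmt 3 'd = v + 0': DEAD (d not in live set ['b'])
Stmt 4 'u = d': DEAD (u not in live set ['b'])
Stmt 5 'x = b + 0': DEAD (x not in live set ['b'])
Stmt 6 'return b': KEEP (return); live-in = ['b']
Removed statement numbers: [3, 4, 5]
Surviving IR:
  v = 9
  b = v * 1
  return b

Answer: 3 4 5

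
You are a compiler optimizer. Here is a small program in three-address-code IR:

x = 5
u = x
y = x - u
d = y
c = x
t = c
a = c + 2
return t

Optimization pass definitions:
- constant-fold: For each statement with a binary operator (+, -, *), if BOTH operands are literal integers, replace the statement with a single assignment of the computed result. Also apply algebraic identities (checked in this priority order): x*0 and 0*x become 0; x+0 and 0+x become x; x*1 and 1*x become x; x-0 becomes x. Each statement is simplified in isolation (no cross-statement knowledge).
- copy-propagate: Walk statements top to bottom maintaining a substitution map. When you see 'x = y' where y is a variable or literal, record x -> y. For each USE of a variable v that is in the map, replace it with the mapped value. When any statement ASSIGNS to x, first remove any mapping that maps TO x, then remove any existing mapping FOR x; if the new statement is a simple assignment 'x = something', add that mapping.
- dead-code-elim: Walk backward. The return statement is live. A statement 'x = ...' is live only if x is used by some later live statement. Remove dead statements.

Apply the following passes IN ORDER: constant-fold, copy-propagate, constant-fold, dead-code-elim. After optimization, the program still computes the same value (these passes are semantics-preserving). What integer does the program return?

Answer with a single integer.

Initial IR:
  x = 5
  u = x
  y = x - u
  d = y
  c = x
  t = c
  a = c + 2
  return t
After constant-fold (8 stmts):
  x = 5
  u = x
  y = x - u
  d = y
  c = x
  t = c
  a = c + 2
  return t
After copy-propagate (8 stmts):
  x = 5
  u = 5
  y = 5 - 5
  d = y
  c = 5
  t = 5
  a = 5 + 2
  return 5
After constant-fold (8 stmts):
  x = 5
  u = 5
  y = 0
  d = y
  c = 5
  t = 5
  a = 7
  return 5
After dead-code-elim (1 stmts):
  return 5
Evaluate:
  x = 5  =>  x = 5
  u = x  =>  u = 5
  y = x - u  =>  y = 0
  d = y  =>  d = 0
  c = x  =>  c = 5
  t = c  =>  t = 5
  a = c + 2  =>  a = 7
  return t = 5

Answer: 5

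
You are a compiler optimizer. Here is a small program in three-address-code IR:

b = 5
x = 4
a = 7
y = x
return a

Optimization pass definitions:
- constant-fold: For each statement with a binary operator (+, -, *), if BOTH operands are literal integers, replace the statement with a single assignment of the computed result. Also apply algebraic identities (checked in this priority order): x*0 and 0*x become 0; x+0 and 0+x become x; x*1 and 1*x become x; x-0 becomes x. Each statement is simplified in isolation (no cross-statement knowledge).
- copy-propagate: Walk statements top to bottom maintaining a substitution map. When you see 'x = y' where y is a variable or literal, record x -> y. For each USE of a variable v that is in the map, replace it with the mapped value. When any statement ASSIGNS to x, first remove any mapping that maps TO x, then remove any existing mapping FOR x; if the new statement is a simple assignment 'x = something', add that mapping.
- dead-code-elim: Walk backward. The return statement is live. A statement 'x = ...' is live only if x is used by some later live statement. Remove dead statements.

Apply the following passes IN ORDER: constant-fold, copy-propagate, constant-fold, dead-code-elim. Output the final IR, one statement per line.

Answer: return 7

Derivation:
Initial IR:
  b = 5
  x = 4
  a = 7
  y = x
  return a
After constant-fold (5 stmts):
  b = 5
  x = 4
  a = 7
  y = x
  return a
After copy-propagate (5 stmts):
  b = 5
  x = 4
  a = 7
  y = 4
  return 7
After constant-fold (5 stmts):
  b = 5
  x = 4
  a = 7
  y = 4
  return 7
After dead-code-elim (1 stmts):
  return 7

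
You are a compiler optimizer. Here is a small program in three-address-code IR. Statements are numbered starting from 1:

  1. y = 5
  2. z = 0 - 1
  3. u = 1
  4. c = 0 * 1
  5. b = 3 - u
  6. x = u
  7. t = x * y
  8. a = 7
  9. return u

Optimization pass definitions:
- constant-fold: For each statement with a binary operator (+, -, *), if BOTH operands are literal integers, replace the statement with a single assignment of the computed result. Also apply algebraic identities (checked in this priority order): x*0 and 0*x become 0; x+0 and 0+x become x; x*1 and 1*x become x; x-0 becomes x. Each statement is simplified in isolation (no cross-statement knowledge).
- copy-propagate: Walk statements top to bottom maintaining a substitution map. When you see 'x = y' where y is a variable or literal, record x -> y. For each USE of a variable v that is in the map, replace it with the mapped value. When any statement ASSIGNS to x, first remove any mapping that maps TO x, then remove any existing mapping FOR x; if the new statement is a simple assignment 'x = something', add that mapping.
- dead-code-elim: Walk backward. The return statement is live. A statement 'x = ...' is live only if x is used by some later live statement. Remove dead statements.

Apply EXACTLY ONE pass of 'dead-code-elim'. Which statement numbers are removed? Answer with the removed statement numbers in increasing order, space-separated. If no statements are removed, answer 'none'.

Backward liveness scan:
Stmt 1 'y = 5': DEAD (y not in live set [])
Stmt 2 'z = 0 - 1': DEAD (z not in live set [])
Stmt 3 'u = 1': KEEP (u is live); live-in = []
Stmt 4 'c = 0 * 1': DEAD (c not in live set ['u'])
Stmt 5 'b = 3 - u': DEAD (b not in live set ['u'])
Stmt 6 'x = u': DEAD (x not in live set ['u'])
Stmt 7 't = x * y': DEAD (t not in live set ['u'])
Stmt 8 'a = 7': DEAD (a not in live set ['u'])
Stmt 9 'return u': KEEP (return); live-in = ['u']
Removed statement numbers: [1, 2, 4, 5, 6, 7, 8]
Surviving IR:
  u = 1
  return u

Answer: 1 2 4 5 6 7 8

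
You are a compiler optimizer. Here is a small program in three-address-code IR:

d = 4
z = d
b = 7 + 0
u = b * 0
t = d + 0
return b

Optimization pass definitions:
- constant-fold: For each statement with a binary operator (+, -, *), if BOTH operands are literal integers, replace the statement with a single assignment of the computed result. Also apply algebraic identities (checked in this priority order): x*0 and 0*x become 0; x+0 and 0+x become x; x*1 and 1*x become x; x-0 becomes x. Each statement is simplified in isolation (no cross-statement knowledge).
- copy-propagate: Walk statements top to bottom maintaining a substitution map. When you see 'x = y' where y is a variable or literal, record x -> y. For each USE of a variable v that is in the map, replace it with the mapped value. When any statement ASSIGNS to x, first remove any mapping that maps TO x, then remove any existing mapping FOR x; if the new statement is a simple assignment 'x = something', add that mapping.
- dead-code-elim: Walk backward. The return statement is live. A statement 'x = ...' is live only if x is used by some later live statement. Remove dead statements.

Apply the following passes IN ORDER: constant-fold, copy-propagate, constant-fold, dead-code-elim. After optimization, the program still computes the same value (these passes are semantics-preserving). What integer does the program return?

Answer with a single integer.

Answer: 7

Derivation:
Initial IR:
  d = 4
  z = d
  b = 7 + 0
  u = b * 0
  t = d + 0
  return b
After constant-fold (6 stmts):
  d = 4
  z = d
  b = 7
  u = 0
  t = d
  return b
After copy-propagate (6 stmts):
  d = 4
  z = 4
  b = 7
  u = 0
  t = 4
  return 7
After constant-fold (6 stmts):
  d = 4
  z = 4
  b = 7
  u = 0
  t = 4
  return 7
After dead-code-elim (1 stmts):
  return 7
Evaluate:
  d = 4  =>  d = 4
  z = d  =>  z = 4
  b = 7 + 0  =>  b = 7
  u = b * 0  =>  u = 0
  t = d + 0  =>  t = 4
  return b = 7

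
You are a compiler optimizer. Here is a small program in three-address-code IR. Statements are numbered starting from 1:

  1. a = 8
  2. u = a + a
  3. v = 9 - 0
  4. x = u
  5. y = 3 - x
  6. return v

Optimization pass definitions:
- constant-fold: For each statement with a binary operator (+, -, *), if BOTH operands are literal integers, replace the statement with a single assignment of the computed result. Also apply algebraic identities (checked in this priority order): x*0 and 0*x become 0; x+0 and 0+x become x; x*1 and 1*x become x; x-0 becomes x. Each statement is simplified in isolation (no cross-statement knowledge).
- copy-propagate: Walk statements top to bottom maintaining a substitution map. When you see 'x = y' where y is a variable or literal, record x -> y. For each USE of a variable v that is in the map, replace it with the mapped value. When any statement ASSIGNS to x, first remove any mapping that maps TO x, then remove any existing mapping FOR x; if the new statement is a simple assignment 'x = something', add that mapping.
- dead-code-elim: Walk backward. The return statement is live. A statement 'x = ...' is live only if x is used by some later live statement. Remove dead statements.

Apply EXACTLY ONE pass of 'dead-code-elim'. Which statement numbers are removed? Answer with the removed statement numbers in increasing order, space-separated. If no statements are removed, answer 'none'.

Backward liveness scan:
Stmt 1 'a = 8': DEAD (a not in live set [])
Stmt 2 'u = a + a': DEAD (u not in live set [])
Stmt 3 'v = 9 - 0': KEEP (v is live); live-in = []
Stmt 4 'x = u': DEAD (x not in live set ['v'])
Stmt 5 'y = 3 - x': DEAD (y not in live set ['v'])
Stmt 6 'return v': KEEP (return); live-in = ['v']
Removed statement numbers: [1, 2, 4, 5]
Surviving IR:
  v = 9 - 0
  return v

Answer: 1 2 4 5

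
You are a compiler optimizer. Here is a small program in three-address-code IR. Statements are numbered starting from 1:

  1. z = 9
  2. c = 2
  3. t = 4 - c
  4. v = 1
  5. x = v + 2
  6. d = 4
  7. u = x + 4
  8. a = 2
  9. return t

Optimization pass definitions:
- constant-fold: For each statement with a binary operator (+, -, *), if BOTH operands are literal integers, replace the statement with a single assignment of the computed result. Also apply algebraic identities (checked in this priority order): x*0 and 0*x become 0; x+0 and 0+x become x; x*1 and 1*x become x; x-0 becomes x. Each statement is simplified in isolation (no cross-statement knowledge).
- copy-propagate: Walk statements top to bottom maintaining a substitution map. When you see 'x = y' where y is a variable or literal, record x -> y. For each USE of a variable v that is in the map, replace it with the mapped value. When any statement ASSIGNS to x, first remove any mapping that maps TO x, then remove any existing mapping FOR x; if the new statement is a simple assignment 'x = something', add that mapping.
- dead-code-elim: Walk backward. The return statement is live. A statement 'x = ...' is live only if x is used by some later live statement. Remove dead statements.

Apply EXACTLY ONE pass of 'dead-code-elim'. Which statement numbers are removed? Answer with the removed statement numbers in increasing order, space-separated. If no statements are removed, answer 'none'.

Answer: 1 4 5 6 7 8

Derivation:
Backward liveness scan:
Stmt 1 'z = 9': DEAD (z not in live set [])
Stmt 2 'c = 2': KEEP (c is live); live-in = []
Stmt 3 't = 4 - c': KEEP (t is live); live-in = ['c']
Stmt 4 'v = 1': DEAD (v not in live set ['t'])
Stmt 5 'x = v + 2': DEAD (x not in live set ['t'])
Stmt 6 'd = 4': DEAD (d not in live set ['t'])
Stmt 7 'u = x + 4': DEAD (u not in live set ['t'])
Stmt 8 'a = 2': DEAD (a not in live set ['t'])
Stmt 9 'return t': KEEP (return); live-in = ['t']
Removed statement numbers: [1, 4, 5, 6, 7, 8]
Surviving IR:
  c = 2
  t = 4 - c
  return t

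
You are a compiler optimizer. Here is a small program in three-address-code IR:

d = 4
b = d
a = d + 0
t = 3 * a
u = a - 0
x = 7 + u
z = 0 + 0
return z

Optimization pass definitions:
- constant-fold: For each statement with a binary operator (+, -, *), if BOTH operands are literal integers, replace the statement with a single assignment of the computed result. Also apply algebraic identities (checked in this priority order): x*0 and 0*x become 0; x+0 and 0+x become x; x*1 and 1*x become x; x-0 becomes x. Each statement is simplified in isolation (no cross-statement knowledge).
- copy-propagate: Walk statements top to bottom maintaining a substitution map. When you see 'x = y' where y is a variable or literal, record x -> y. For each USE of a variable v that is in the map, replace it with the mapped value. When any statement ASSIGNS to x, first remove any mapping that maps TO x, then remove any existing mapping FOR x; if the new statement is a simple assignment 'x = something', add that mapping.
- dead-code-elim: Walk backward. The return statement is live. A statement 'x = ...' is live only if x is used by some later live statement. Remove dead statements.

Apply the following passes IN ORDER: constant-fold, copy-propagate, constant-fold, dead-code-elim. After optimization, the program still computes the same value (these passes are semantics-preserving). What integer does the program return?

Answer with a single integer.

Answer: 0

Derivation:
Initial IR:
  d = 4
  b = d
  a = d + 0
  t = 3 * a
  u = a - 0
  x = 7 + u
  z = 0 + 0
  return z
After constant-fold (8 stmts):
  d = 4
  b = d
  a = d
  t = 3 * a
  u = a
  x = 7 + u
  z = 0
  return z
After copy-propagate (8 stmts):
  d = 4
  b = 4
  a = 4
  t = 3 * 4
  u = 4
  x = 7 + 4
  z = 0
  return 0
After constant-fold (8 stmts):
  d = 4
  b = 4
  a = 4
  t = 12
  u = 4
  x = 11
  z = 0
  return 0
After dead-code-elim (1 stmts):
  return 0
Evaluate:
  d = 4  =>  d = 4
  b = d  =>  b = 4
  a = d + 0  =>  a = 4
  t = 3 * a  =>  t = 12
  u = a - 0  =>  u = 4
  x = 7 + u  =>  x = 11
  z = 0 + 0  =>  z = 0
  return z = 0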